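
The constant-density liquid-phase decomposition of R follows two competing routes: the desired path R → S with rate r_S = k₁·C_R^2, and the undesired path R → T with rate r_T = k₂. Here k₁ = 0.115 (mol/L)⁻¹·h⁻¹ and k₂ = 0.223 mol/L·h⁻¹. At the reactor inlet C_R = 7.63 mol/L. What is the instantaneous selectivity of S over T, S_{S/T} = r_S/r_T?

30.0

S_{S/T} = r_S/r_T = (k₁·C_R^2)/(k₂) = (k₁/k₂)·C_R^2.
= (0.115×7.630^2) / (0.223) = 6.695/0.2230 = 30.0.
Since the desired path is higher order in R, keeping C_R high (PFR or concentrated feed) favours S.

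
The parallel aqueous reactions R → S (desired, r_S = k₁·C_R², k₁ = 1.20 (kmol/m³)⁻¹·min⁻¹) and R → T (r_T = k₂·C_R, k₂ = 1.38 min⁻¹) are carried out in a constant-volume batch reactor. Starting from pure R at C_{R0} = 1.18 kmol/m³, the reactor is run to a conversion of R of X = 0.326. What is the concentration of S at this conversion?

C_R = C_{R0}(1−X) = 0.7953 kmol/m³.
Along a PFR/batch, dC_T/dC_R = −r_T/(r_S+r_T) = −k₂/(k₂+k₁·C_R).
Integrating from C_{R0} to C_R: C_T = (1.38/1.20)·ln[(1.38+1.20·1.18)/(1.38+1.20·0.795)] = 1.150·ln(2.796/2.334) = 0.2075 kmol/m³.
Then C_S = (C_{R0}−C_R) − C_T = 0.3847 − 0.2075 = 0.1772 kmol/m³.

0.177 kmol/m³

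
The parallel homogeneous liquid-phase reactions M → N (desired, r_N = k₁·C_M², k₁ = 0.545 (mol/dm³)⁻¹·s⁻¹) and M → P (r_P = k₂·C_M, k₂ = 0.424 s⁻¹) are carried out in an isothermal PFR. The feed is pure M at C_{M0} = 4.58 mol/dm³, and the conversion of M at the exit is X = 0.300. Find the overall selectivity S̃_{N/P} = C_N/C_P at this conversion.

C_M = C_{M0}(1−X) = 3.206 mol/dm³.
Along a PFR/batch, dC_P/dC_M = −r_P/(r_N+r_P) = −k₂/(k₂+k₁·C_M).
Integrating from C_{M0} to C_M: C_P = (0.424/0.545)·ln[(0.424+0.545·4.58)/(0.424+0.545·3.21)] = 0.7780·ln(2.920/2.171) = 0.2305 mol/dm³.
Then C_N = (C_{M0}−C_M) − C_P = 1.374 − 0.2305 = 1.143 mol/dm³.
S̃_{N/P} = C_N/C_P = 1.143/0.2305 = 4.96.

4.96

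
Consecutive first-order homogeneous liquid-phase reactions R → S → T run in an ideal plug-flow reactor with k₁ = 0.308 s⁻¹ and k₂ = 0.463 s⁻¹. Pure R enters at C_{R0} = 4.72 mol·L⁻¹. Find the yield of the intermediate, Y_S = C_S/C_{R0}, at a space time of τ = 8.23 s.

0.114

Solving the coupled first-order balances gives C_S(τ) = [k₁/(k₂−k₁)]·C_{R0}·(e^(−k₁τ) − e^(−k₂τ)).
e^(−k₁τ) = e^(−0.308×8.23) = e^(−2.535) = 0.07927; e^(−k₂τ) = e^(−3.810) = 0.02214.
C_S = 0.308×4.72/(0.463−0.308) × (0.07927−0.02214) = 9.379×0.05714 = 0.5359 mol·L⁻¹.
Y_S = C_S/C_{R0} = 0.5359/4.72 = 0.114.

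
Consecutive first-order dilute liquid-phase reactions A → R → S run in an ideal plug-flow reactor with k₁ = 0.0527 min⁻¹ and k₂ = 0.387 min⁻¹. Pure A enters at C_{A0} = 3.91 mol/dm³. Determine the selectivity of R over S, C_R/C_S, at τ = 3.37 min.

Solving the coupled first-order balances gives C_R(τ) = [k₁/(k₂−k₁)]·C_{A0}·(e^(−k₁τ) − e^(−k₂τ)).
e^(−k₁τ) = e^(−0.0527×3.37) = e^(−0.1776) = 0.8373; e^(−k₂τ) = e^(−1.304) = 0.2714.
C_R = 0.0527×3.91/(0.387−0.0527) × (0.8373−0.2714) = 0.6164×0.5659 = 0.3488 mol/dm³.
C_A = C_{A0}e^(−k₁τ) = 3.274 mol/dm³, so C_S = C_{A0}−C_A−C_R = 0.2874 mol/dm³; C_R/C_S = 1.21.

1.21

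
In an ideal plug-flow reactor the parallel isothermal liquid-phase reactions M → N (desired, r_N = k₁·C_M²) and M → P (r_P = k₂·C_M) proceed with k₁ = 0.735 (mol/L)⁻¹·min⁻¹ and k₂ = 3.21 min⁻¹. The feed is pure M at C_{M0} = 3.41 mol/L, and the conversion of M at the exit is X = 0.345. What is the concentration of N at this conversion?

C_M = C_{M0}(1−X) = 2.234 mol/L.
Along a PFR/batch, dC_P/dC_M = −r_P/(r_N+r_P) = −k₂/(k₂+k₁·C_M).
Integrating from C_{M0} to C_M: C_P = (3.21/0.735)·ln[(3.21+0.735·3.41)/(3.21+0.735·2.23)] = 4.367·ln(5.716/4.852) = 0.7163 mol/L.
Then C_N = (C_{M0}−C_M) − C_P = 1.176 − 0.7163 = 0.4602 mol/L.

0.460 mol/L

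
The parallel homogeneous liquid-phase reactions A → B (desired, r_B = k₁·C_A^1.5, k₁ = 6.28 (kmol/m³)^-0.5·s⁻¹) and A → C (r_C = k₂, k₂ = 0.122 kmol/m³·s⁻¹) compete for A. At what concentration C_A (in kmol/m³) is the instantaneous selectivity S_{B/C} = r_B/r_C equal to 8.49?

0.301 kmol/m³

S_{B/C} = (k₁/k₂)·C_A^1.5 ⇒ C_A = (S·k₂/k₁)^(1/1.5).
= (8.49×0.122/6.28)^(0.6667) = (0.1649)^(0.6667) = 0.301 kmol/m³.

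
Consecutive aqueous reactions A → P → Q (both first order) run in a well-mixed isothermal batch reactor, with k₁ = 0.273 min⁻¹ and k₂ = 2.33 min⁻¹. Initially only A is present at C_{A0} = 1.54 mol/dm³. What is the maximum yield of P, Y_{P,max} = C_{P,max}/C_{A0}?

0.0881

At the optimum, C_{P,max}/C_{A0} = (k₁/k₂)^[k₂/(k₂−k₁)].
= (0.273/2.33)^(2.33/(2.33−0.273)) = (0.1172)^(1.133) = 0.08815.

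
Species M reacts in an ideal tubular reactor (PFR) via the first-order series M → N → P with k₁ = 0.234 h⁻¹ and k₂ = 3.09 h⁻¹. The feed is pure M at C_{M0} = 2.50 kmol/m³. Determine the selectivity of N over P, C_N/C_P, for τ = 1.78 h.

For first-order series with pure M initially, C_N(τ) = k₁C_{M0}/(k₂−k₁)·(e^(−k₁τ) − e^(−k₂τ)).
e^(−k₁τ) = e^(−0.234×1.78) = e^(−0.4165) = 0.6593; e^(−k₂τ) = e^(−5.500) = 0.004086.
C_N = 0.234×2.50/(3.09−0.234) × (0.6593−0.004086) = 0.2048×0.6553 = 0.1342 kmol/m³.
C_M = C_{M0}e^(−k₁τ) = 1.648 kmol/m³, so C_P = C_{M0}−C_M−C_N = 0.7174 kmol/m³; C_N/C_P = 0.187.

0.187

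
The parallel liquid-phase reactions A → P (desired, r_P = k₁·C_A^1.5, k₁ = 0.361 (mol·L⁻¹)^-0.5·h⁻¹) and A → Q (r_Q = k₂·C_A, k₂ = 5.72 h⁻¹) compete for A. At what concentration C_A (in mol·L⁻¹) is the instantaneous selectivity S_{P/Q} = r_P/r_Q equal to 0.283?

20.1 mol·L⁻¹

S_{P/Q} = (k₁/k₂)·C_A^0.5 ⇒ C_A = (S·k₂/k₁)^(2).
= (0.283×5.72/0.361)^(2) = (4.484)^(2) = 20.1 mol·L⁻¹.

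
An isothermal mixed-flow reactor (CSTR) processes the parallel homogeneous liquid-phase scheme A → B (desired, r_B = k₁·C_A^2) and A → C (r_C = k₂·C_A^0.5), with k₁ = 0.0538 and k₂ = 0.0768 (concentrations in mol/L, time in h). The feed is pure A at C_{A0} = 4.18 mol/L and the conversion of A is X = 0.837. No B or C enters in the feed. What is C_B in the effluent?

0.989 mol/L

Exit C_A = C_{A0}(1−X) = 4.18×0.163 = 0.6813 mol/L.
Rates in a CSTR are evaluated at the outlet concentration: r_B = 0.0538×0.6813^2 = 0.02498, r_C = 0.0768×0.6813^0.5 = 0.06339.
Fraction of consumed A going to B: r_B/(r_B+r_C) = 0.2826.
C_B = 0.2826·C_{A0}·X = 0.2826×4.18×0.837 = 0.989 mol/L.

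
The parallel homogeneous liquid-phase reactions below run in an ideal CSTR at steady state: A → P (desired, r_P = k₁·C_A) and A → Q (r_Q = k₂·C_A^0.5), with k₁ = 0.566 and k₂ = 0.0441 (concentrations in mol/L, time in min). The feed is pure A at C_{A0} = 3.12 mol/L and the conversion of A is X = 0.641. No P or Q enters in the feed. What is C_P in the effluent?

Exit C_A = C_{A0}(1−X) = 3.12×0.359 = 1.120 mol/L.
Rates in a CSTR are evaluated at the outlet concentration: r_P = 0.566×1.120 = 0.6340, r_Q = 0.0441×1.120^0.5 = 0.04667.
Fraction of consumed A going to P: r_P/(r_P+r_Q) = 0.9314.
C_P = 0.9314·C_{A0}·X = 0.9314×3.12×0.641 = 1.86 mol/L.

1.86 mol/L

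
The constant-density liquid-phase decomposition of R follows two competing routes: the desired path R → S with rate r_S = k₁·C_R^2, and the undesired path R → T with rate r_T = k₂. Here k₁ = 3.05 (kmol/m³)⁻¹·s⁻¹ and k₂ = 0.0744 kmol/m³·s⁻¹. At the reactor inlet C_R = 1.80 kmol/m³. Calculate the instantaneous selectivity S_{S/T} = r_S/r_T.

S_{S/T} = r_S/r_T = (k₁·C_R^2)/(k₂) = (k₁/k₂)·C_R^2.
= (3.05×1.800^2) / (0.0744) = 9.882/0.07440 = 133.

133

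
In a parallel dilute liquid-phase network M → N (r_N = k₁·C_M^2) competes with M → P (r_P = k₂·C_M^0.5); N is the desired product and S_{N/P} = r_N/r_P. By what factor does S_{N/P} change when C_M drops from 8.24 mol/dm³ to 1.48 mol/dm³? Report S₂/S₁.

S_{N/P} = (k₁/k₂)·C_M^1.5, so S₂/S₁ = (C_{M,2}/C_{M,1})^1.5.
= (1.48/8.24)^1.5 = (0.1796)^1.5 = 0.0761.

0.0761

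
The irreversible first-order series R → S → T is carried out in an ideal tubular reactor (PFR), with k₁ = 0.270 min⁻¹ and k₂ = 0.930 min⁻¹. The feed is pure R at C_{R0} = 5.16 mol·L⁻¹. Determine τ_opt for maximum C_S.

1.87 min

Setting dC_S/dτ = 0 gives τ_opt = ln(k₂/k₁)/(k₂−k₁).
= ln(0.930/0.270)/(0.930−0.270) = ln(3.444)/0.6600 = 1.237/0.6600 = 1.87 min.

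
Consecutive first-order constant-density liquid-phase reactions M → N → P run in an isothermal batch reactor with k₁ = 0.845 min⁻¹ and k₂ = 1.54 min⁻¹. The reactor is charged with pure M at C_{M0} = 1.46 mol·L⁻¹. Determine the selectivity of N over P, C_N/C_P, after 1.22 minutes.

Solving the coupled first-order balances gives C_N(t) = [k₁/(k₂−k₁)]·C_{M0}·(e^(−k₁t) − e^(−k₂t)).
e^(−k₁t) = e^(−0.845×1.22) = e^(−1.031) = 0.3567; e^(−k₂t) = e^(−1.879) = 0.1528.
C_N = 0.845×1.46/(1.54−0.845) × (0.3567−0.1528) = 1.775×0.2039 = 0.3620 mol·L⁻¹.
C_M = C_{M0}e^(−k₁t) = 0.5208 mol·L⁻¹, so C_P = C_{M0}−C_M−C_N = 0.5773 mol·L⁻¹; C_N/C_P = 0.627.

0.627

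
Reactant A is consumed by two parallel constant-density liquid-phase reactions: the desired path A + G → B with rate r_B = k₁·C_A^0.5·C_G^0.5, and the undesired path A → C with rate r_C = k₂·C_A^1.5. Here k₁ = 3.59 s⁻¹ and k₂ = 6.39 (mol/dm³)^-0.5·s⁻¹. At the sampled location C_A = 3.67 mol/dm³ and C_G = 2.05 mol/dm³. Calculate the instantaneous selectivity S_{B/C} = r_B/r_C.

S_{B/C} = r_B/r_C = (k₁·C_A^0.5·C_G^0.5)/(k₂·C_A^1.5) = (k₁/k₂)·C_A⁻¹·C_G^0.5.
= (3.59×3.670^0.5×2.050^0.5) / (6.39×3.670^1.5) = 9.847/44.93 = 0.219.
The undesired path is higher order in A, so low C_A (CSTR or dilute feed) favours B.

0.219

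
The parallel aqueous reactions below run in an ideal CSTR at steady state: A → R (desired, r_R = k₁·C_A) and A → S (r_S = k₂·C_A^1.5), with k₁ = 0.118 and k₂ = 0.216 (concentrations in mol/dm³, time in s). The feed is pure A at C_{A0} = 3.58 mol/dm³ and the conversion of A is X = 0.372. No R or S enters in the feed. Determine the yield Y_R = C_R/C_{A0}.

0.0993

Exit C_A = C_{A0}(1−X) = 3.58×0.628 = 2.248 mol/dm³.
In a CSTR the entire volume is at exit conditions, so r_R = 0.118×2.248 = 0.2653 and r_S = 0.216×2.248^1.5 = 0.7281.
Fraction of consumed A going to R: r_R/(r_R+r_S) = 0.2670.
C_R = 0.2670·C_{A0}·X = 0.2670×3.58×0.372 = 0.356 mol/dm³; Y_R = C_R/C_{A0} = 0.0993.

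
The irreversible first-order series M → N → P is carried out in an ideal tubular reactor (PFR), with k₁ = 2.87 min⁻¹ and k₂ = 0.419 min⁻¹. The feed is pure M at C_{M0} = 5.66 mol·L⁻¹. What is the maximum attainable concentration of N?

For a first-order series the maximum intermediate yield is C_{N,max}/C_{M0} = (k₁/k₂)^[k₂/(k₂−k₁)].
= (2.87/0.419)^(0.419/(0.419−2.87)) = (6.850)^(-0.1710) = 0.7197.
C_{N,max} = 0.7197×5.66 = 4.07 mol·L⁻¹.

4.07 mol·L⁻¹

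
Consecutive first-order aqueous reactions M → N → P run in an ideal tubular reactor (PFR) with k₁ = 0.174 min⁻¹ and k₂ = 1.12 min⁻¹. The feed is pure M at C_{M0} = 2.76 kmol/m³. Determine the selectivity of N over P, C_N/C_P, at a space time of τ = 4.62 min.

The intermediate concentration in a first-order A→B→C sequence is C_N = k₁C_{M0}(e^(−k₁τ) − e^(−k₂τ))/(k₂−k₁).
e^(−k₁τ) = e^(−0.174×4.62) = e^(−0.8039) = 0.4476; e^(−k₂τ) = e^(−5.174) = 0.005660.
C_N = 0.174×2.76/(1.12−0.174) × (0.4476−0.005660) = 0.5077×0.4419 = 0.2243 kmol/m³.
C_M = C_{M0}e^(−k₁τ) = 1.235 kmol/m³, so C_P = C_{M0}−C_M−C_N = 1.300 kmol/m³; C_N/C_P = 0.173.

0.173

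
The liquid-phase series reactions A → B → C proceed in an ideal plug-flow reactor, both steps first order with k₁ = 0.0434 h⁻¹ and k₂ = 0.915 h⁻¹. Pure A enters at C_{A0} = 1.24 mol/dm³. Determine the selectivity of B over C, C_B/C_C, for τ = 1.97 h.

0.844

The intermediate concentration in a first-order A→B→C sequence is C_B = k₁C_{A0}(e^(−k₁τ) − e^(−k₂τ))/(k₂−k₁).
e^(−k₁τ) = e^(−0.0434×1.97) = e^(−0.08550) = 0.9181; e^(−k₂τ) = e^(−1.803) = 0.1649.
C_B = 0.0434×1.24/(0.915−0.0434) × (0.9181−0.1649) = 0.06174×0.7532 = 0.04650 mol/dm³.
C_A = C_{A0}e^(−k₁τ) = 1.138 mol/dm³, so C_C = C_{A0}−C_A−C_B = 0.05511 mol/dm³; C_B/C_C = 0.844.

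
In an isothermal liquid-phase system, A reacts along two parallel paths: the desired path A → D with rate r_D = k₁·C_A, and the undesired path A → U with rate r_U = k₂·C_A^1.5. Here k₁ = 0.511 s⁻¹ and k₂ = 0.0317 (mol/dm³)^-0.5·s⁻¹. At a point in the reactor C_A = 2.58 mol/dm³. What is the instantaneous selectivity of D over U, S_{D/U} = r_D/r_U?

10.0

S_{D/U} = r_D/r_U = (k₁·C_A)/(k₂·C_A^1.5) = (k₁/k₂)·C_A^-0.5.
= (0.511×2.580) / (0.0317×2.580^1.5) = 1.318/0.1314 = 10.0.
The undesired path is higher order in A, so low C_A (CSTR or dilute feed) favours D.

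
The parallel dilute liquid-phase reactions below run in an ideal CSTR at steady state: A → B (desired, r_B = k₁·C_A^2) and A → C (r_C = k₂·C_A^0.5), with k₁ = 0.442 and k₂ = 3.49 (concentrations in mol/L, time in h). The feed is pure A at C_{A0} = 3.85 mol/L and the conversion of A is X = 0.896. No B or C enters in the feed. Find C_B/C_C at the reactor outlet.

Exit C_A = C_{A0}(1−X) = 3.85×0.104 = 0.4004 mol/L.
A CSTR operates uniformly at the exit composition, giving r_B = 0.07086 and r_C = 2.208 (each k·C_A^n at C_A = 0.4004).
Overall selectivity = C_B/C_C = r_Bτ/(r_Cτ) = r_B/r_C = 0.0321.

0.0321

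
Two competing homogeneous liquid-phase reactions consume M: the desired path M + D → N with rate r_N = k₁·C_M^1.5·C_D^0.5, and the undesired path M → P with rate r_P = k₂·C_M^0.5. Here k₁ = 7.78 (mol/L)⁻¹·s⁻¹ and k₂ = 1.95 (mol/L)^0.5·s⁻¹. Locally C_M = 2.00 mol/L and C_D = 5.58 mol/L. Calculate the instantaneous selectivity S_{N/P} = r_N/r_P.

S_{N/P} = r_N/r_P = (k₁·C_M^1.5·C_D^0.5)/(k₂·C_M^0.5) = (k₁/k₂)·C_M·C_D^0.5.
= (7.78×2.000^1.5×5.580^0.5) / (1.95×2.000^0.5) = 51.98/2.758 = 18.8.
Since the desired path is higher order in M, keeping C_M high (PFR or concentrated feed) favours N.

18.8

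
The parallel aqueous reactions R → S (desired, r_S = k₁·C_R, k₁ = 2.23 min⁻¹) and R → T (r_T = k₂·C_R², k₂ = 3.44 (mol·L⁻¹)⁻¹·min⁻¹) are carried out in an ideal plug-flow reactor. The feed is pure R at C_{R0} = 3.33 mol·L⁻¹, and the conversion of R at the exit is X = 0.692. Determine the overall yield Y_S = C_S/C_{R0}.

0.169

C_R = C_{R0}(1−X) = 1.026 mol·L⁻¹.
Along a PFR/batch, dC_S/dC_R = −r_S/(r_S+r_T) = −k₁/(k₁+k₂·C_R).
Integrating from C_{R0} to C_R: C_S = (2.23/3.44)·ln[(2.23+3.44·3.33)/(2.23+3.44·1.03)] = 0.6483·ln(13.69/5.758) = 0.5612 mol·L⁻¹.
Y_S = C_S/C_{R0} = 0.5612/3.33 = 0.169.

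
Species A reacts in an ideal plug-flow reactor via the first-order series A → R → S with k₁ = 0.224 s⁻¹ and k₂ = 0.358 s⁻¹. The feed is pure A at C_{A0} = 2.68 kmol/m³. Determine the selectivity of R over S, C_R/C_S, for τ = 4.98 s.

0.658

The intermediate concentration in a first-order A→B→C sequence is C_R = k₁C_{A0}(e^(−k₁τ) − e^(−k₂τ))/(k₂−k₁).
e^(−k₁τ) = e^(−0.224×4.98) = e^(−1.116) = 0.3277; e^(−k₂τ) = e^(−1.783) = 0.1682.
C_R = 0.224×2.68/(0.358−0.224) × (0.3277−0.1682) = 4.480×0.1596 = 0.7149 kmol/m³.
C_A = C_{A0}e^(−k₁τ) = 0.8784 kmol/m³, so C_S = C_{A0}−C_A−C_R = 1.087 kmol/m³; C_R/C_S = 0.658.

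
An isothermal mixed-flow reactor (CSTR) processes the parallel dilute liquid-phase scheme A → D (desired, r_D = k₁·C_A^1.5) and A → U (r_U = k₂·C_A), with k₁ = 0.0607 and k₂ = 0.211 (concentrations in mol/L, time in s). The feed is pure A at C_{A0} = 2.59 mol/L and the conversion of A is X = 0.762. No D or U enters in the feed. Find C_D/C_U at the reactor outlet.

0.226

Exit C_A = C_{A0}(1−X) = 2.59×0.238 = 0.6164 mol/L.
In a CSTR the entire volume is at exit conditions, so r_D = 0.0607×0.6164^1.5 = 0.02938 and r_U = 0.211×0.6164 = 0.1301.
Overall selectivity = C_D/C_U = r_Dτ/(r_Uτ) = r_D/r_U = 0.226.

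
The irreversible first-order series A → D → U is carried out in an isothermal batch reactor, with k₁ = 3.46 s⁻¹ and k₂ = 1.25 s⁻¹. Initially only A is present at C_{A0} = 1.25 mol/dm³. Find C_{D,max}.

0.703 mol/dm³

At the optimum, C_{D,max}/C_{A0} = (k₁/k₂)^[k₂/(k₂−k₁)].
= (3.46/1.25)^(1.25/(1.25−3.46)) = (2.768)^(-0.5656) = 0.5622.
C_{D,max} = 0.5622×1.25 = 0.703 mol/dm³.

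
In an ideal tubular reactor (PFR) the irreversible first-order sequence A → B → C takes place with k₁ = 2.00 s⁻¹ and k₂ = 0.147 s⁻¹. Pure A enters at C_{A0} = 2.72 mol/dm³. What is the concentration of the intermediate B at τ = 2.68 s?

Solving the coupled first-order balances gives C_B(τ) = [k₁/(k₂−k₁)]·C_{A0}·(e^(−k₁τ) − e^(−k₂τ)).
e^(−k₁τ) = e^(−2.00×2.68) = e^(−5.360) = 0.004701; e^(−k₂τ) = e^(−0.3940) = 0.6744.
C_B = 2.00×2.72/(0.147−2.00) × (0.004701−0.6744) = (-2.936)×(-0.6697) = 1.966 mol/dm³.

1.97 mol/dm³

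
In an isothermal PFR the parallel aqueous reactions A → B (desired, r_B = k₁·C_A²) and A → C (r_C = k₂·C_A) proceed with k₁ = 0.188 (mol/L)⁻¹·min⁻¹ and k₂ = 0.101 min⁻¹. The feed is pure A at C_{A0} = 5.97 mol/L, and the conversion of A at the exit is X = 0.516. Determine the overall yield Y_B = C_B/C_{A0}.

C_A = C_{A0}(1−X) = 2.889 mol/L.
Along a PFR/batch, dC_C/dC_A = −r_C/(r_B+r_C) = −k₂/(k₂+k₁·C_A).
Integrating from C_{A0} to C_A: C_C = (0.101/0.188)·ln[(0.101+0.188·5.97)/(0.101+0.188·2.89)] = 0.5372·ln(1.223/0.6442) = 0.3445 mol/L.
Then C_B = (C_{A0}−C_A) − C_C = 3.081 − 0.3445 = 2.736 mol/L.
Y_B = C_B/C_{A0} = 2.736/5.97 = 0.458.

0.458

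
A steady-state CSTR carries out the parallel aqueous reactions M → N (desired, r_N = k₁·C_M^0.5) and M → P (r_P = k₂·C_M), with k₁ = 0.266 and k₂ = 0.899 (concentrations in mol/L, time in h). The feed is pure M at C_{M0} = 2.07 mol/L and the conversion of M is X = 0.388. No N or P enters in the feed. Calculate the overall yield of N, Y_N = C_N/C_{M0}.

Exit C_M = C_{M0}(1−X) = 2.07×0.612 = 1.267 mol/L.
A CSTR operates uniformly at the exit composition, giving r_N = 0.2994 and r_P = 1.139 (each k·C_M^n at C_M = 1.267).
Fraction of consumed M going to N: r_N/(r_N+r_P) = 0.2082.
C_N = 0.2082·C_{M0}·X = 0.2082×2.07×0.388 = 0.167 mol/L; Y_N = C_N/C_{M0} = 0.0808.

0.0808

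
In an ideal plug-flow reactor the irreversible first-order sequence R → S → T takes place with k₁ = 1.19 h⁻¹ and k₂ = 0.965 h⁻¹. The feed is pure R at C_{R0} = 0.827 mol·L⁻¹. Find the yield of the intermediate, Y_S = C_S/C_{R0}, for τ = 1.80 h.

0.310

For first-order series with pure R initially, C_S(τ) = k₁C_{R0}/(k₂−k₁)·(e^(−k₁τ) − e^(−k₂τ)).
e^(−k₁τ) = e^(−1.19×1.80) = e^(−2.142) = 0.1174; e^(−k₂τ) = e^(−1.737) = 0.1760.
C_S = 1.19×0.827/(0.965−1.19) × (0.1174−0.1760) = (-4.374)×(-0.05863) = 0.2564 mol·L⁻¹.
Y_S = C_S/C_{R0} = 0.2564/0.827 = 0.310.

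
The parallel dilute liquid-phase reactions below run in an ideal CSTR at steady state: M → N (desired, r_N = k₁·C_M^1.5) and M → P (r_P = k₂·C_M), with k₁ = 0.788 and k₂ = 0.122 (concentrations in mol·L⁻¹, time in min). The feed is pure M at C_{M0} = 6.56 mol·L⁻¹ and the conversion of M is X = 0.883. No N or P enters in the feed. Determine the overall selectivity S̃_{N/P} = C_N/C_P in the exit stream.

Exit C_M = C_{M0}(1−X) = 6.56×0.117 = 0.7675 mol·L⁻¹.
A CSTR operates uniformly at the exit composition, giving r_N = 0.5299 and r_P = 0.09364 (each k·C_M^n at C_M = 0.7675).
Overall selectivity = C_N/C_P = r_Nτ/(r_Pτ) = r_N/r_P = 5.66.

5.66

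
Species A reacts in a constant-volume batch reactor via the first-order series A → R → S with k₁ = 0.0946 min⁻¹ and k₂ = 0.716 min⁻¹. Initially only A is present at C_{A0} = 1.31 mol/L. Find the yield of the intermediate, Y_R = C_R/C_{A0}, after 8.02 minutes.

0.0708

Solving the coupled first-order balances gives C_R(t) = [k₁/(k₂−k₁)]·C_{A0}·(e^(−k₁t) − e^(−k₂t)).
e^(−k₁t) = e^(−0.0946×8.02) = e^(−0.7587) = 0.4683; e^(−k₂t) = e^(−5.742) = 0.003207.
C_R = 0.0946×1.31/(0.716−0.0946) × (0.4683−0.003207) = 0.1994×0.4651 = 0.09275 mol/L.
Y_R = C_R/C_{A0} = 0.09275/1.31 = 0.0708.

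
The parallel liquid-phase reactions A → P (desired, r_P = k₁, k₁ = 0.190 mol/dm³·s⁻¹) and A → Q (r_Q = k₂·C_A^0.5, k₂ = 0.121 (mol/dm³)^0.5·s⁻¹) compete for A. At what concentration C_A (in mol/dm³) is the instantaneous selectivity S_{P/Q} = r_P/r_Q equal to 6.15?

S_{P/Q} = (k₁/k₂)·C_A^-0.5 ⇒ C_A = (S·k₂/k₁)^(-2).
= (6.15×0.121/0.190)^(-2) = (3.917)^(-2) = 0.0652 mol/dm³.

0.0652 mol/dm³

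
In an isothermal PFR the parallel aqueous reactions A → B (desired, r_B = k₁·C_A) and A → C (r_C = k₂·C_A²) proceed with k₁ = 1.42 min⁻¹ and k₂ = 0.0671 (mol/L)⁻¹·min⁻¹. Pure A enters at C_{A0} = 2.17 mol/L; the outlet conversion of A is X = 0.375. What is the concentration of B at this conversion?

0.751 mol/L

C_A = C_{A0}(1−X) = 1.356 mol/L.
Along a PFR/batch, dC_B/dC_A = −r_B/(r_B+r_C) = −k₁/(k₁+k₂·C_A).
Integrating from C_{A0} to C_A: C_B = (1.42/0.0671)·ln[(1.42+0.0671·2.17)/(1.42+0.0671·1.36)] = 21.16·ln(1.566/1.511) = 0.7512 mol/L.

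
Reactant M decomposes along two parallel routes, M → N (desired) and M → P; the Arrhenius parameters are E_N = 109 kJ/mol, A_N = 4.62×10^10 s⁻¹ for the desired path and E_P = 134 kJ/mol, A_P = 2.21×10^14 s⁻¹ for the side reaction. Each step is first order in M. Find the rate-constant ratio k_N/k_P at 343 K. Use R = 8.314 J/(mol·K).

1.34

With equal orders, S_{N/P} = k_N/k_P = (A_N/A_P)·exp[(E_P−E_N)/(RT)].
(E_P−E_N)/(RT) = (134−109)×10³/(8.314×343) = 25000/2852 = 8.767.
k_N/k_P = (4.62×10^10/2.21×10^14)·exp(8.767) = 2.090×10^-4 × 6417 = 1.34.
Since E_N < E_P, lowering the temperature improves selectivity toward N.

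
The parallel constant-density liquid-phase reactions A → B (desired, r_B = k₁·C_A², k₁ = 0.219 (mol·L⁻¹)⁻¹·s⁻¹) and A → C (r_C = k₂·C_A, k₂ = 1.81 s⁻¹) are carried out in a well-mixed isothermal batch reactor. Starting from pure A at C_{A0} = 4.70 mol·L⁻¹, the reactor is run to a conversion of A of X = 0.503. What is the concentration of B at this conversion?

C_A = C_{A0}(1−X) = 2.336 mol·L⁻¹.
Along a PFR/batch, dC_C/dC_A = −r_C/(r_B+r_C) = −k₂/(k₂+k₁·C_A).
Integrating from C_{A0} to C_A: C_C = (1.81/0.219)·ln[(1.81+0.219·4.70)/(1.81+0.219·2.34)] = 8.265·ln(2.839/2.322) = 1.664 mol·L⁻¹.
Then C_B = (C_{A0}−C_A) − C_C = 2.364 − 1.664 = 0.7002 mol·L⁻¹.

0.700 mol·L⁻¹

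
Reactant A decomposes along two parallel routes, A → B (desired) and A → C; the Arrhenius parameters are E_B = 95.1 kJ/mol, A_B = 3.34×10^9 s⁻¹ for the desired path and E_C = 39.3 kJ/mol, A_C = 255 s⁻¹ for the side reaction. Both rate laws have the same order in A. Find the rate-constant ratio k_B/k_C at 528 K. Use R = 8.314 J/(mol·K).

Since both paths have the same order in A, the concentration cancels and S_{B/C} = k_B/k_C = (A_B/A_C)·exp[(E_C−E_B)/(RT)].
(E_C−E_B)/(RT) = (39.3−95.1)×10³/(8.314×528) = -55800/4390 = -12.71.
k_B/k_C = (3.34×10^9/255)·exp(-12.71) = 1.310×10^7 × 3.017×10^-6 = 39.5.
Since E_B > E_C, raising the temperature improves selectivity toward B.

39.5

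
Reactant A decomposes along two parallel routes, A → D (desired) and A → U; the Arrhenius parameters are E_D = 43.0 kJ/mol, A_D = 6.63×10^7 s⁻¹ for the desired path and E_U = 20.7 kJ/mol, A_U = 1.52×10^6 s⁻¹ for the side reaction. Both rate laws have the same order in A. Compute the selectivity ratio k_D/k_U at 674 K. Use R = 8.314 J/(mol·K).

With equal orders, S_{D/U} = k_D/k_U = (A_D/A_U)·exp[(E_U−E_D)/(RT)].
(E_U−E_D)/(RT) = (20.7−43.0)×10³/(8.314×674) = -22300/5604 = -3.980.
k_D/k_U = (6.63×10^7/1.52×10^6)·exp(-3.980) = 43.62 × 0.01869 = 0.815.

0.815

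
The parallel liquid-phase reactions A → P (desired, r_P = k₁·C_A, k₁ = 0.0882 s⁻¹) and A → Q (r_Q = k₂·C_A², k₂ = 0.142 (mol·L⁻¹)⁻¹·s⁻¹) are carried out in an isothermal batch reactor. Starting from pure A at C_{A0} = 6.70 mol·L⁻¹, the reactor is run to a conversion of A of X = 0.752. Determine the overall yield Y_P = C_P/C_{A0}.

C_A = C_{A0}(1−X) = 1.662 mol·L⁻¹.
Along a PFR/batch, dC_P/dC_A = −r_P/(r_P+r_Q) = −k₁/(k₁+k₂·C_A).
Integrating from C_{A0} to C_A: C_P = (0.0882/0.142)·ln[(0.0882+0.142·6.70)/(0.0882+0.142·1.66)] = 0.6211·ln(1.040/0.3241) = 0.7239 mol·L⁻¹.
Y_P = C_P/C_{A0} = 0.7239/6.70 = 0.108.

0.108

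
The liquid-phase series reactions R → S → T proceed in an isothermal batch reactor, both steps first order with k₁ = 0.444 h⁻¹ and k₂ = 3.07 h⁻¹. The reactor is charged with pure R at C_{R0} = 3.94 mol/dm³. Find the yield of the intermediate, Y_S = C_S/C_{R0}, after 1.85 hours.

0.0738

Solving the coupled first-order balances gives C_S(t) = [k₁/(k₂−k₁)]·C_{R0}·(e^(−k₁t) − e^(−k₂t)).
e^(−k₁t) = e^(−0.444×1.85) = e^(−0.8214) = 0.4398; e^(−k₂t) = e^(−5.679) = 0.003415.
C_S = 0.444×3.94/(3.07−0.444) × (0.4398−0.003415) = 0.6662×0.4364 = 0.2907 mol/dm³.
Y_S = C_S/C_{R0} = 0.2907/3.94 = 0.0738.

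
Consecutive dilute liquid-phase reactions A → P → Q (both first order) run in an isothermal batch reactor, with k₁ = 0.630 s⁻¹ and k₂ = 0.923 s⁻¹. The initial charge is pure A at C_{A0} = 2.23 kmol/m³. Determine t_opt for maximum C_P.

1.30 s

Setting dC_P/dt = 0 gives t_opt = ln(k₂/k₁)/(k₂−k₁).
= ln(0.923/0.630)/(0.923−0.630) = ln(1.465)/0.2930 = 0.3819/0.2930 = 1.30 s.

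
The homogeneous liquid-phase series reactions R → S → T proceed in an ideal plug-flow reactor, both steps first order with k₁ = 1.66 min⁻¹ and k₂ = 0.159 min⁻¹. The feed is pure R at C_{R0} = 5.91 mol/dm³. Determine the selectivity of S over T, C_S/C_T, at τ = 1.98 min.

3.89

Solving the coupled first-order balances gives C_S(τ) = [k₁/(k₂−k₁)]·C_{R0}·(e^(−k₁τ) − e^(−k₂τ)).
e^(−k₁τ) = e^(−1.66×1.98) = e^(−3.287) = 0.03737; e^(−k₂τ) = e^(−0.3148) = 0.7299.
C_S = 1.66×5.91/(0.159−1.66) × (0.03737−0.7299) = (-6.536)×(-0.6925) = 4.527 mol/dm³.
C_R = C_{R0}e^(−k₁τ) = 0.2209 mol/dm³, so C_T = C_{R0}−C_R−C_S = 1.163 mol/dm³; C_S/C_T = 3.89.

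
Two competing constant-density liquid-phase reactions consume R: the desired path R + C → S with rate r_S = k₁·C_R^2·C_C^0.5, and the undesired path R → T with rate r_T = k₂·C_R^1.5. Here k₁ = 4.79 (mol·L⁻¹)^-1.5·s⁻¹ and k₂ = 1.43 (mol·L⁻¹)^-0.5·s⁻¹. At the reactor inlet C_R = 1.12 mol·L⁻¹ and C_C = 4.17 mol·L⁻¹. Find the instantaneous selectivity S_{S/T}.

S_{S/T} = r_S/r_T = (k₁·C_R^2·C_C^0.5)/(k₂·C_R^1.5) = (k₁/k₂)·C_R^0.5·C_C^0.5.
= (4.79×1.120^2×4.170^0.5) / (1.43×1.120^1.5) = 12.27/1.695 = 7.24.

7.24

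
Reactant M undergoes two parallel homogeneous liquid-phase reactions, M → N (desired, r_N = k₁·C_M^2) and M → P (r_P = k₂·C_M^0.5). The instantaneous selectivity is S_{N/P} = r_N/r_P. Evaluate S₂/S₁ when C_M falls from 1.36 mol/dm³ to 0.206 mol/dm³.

0.0590

S_{N/P} = (k₁/k₂)·C_M^1.5, so S₂/S₁ = (C_{M,2}/C_{M,1})^1.5.
= (0.206/1.36)^1.5 = (0.1515)^1.5 = 0.0590.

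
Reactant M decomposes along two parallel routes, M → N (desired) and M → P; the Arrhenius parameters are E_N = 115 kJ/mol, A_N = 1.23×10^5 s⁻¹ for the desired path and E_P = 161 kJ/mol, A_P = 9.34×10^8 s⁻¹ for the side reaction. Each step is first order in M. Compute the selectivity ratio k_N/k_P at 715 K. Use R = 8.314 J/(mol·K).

0.302

k_N/k_P = (A_N/A_P)·exp[−(E_N−E_P)/(RT)] = (A_N/A_P)·exp[(E_P−E_N)/(RT)].
(E_P−E_N)/(RT) = (161−115)×10³/(8.314×715) = 46000/5945 = 7.738.
k_N/k_P = (1.23×10^5/9.34×10^8)·exp(7.738) = 1.317×10^-4 × 2294 = 0.302.
Since E_N < E_P, lowering the temperature improves selectivity toward N.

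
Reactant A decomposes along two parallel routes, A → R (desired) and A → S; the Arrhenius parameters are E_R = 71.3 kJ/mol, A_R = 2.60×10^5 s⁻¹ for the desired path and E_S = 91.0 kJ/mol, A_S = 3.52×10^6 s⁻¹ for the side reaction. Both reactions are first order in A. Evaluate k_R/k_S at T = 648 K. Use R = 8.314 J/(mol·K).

k_R/k_S = (A_R/A_S)·exp[−(E_R−E_S)/(RT)] = (A_R/A_S)·exp[(E_S−E_R)/(RT)].
(E_S−E_R)/(RT) = (91.0−71.3)×10³/(8.314×648) = 19700/5387 = 3.657.
k_R/k_S = (2.60×10^5/3.52×10^6)·exp(3.657) = 0.07386 × 38.73 = 2.86.

2.86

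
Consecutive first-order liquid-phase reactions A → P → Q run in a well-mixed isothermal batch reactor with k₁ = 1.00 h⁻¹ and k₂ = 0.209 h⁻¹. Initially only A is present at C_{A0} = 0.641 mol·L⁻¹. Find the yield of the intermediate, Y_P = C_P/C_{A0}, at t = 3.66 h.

Solving the coupled first-order balances gives C_P(t) = [k₁/(k₂−k₁)]·C_{A0}·(e^(−k₁t) − e^(−k₂t)).
e^(−k₁t) = e^(−1.00×3.66) = e^(−3.660) = 0.02573; e^(−k₂t) = e^(−0.7649) = 0.4654.
C_P = 1.00×0.641/(0.209−1.00) × (0.02573−0.4654) = (-0.8104)×(-0.4396) = 0.3563 mol·L⁻¹.
Y_P = C_P/C_{A0} = 0.3563/0.641 = 0.556.

0.556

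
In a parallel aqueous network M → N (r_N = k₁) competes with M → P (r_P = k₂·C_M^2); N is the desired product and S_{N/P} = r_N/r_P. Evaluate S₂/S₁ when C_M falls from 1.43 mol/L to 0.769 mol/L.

S_{N/P} = (k₁/k₂)·C_M^-2, so S₂/S₁ = (C_{M,2}/C_{M,1})^-2.
= (0.769/1.43)^(-2) = (0.5378)^(-2) = 3.46.
Selectivity toward N rises as C_M falls — low-concentration operation is favoured.

3.46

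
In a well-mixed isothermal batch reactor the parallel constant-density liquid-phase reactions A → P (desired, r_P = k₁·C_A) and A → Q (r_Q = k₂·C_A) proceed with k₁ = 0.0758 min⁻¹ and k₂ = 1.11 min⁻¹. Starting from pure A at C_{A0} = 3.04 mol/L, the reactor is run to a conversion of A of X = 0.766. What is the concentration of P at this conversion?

C_A = C_{A0}(1−X) = 0.7114 mol/L.
Both paths are first order in A, so the instantaneous fraction to P is constant: dC_P/d(−C_A) = k₁/(k₁+k₂) = 0.06392.
C_P = 0.06392·(C_{A0}−C_A) = 0.06392×2.329 = 0.149 mol/L.

0.149 mol/L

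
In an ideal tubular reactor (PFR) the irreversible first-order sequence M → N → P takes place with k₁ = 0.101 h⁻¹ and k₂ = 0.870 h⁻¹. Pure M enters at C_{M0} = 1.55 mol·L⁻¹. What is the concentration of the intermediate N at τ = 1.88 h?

0.129 mol·L⁻¹

For first-order series with pure M initially, C_N(τ) = k₁C_{M0}/(k₂−k₁)·(e^(−k₁τ) − e^(−k₂τ)).
e^(−k₁τ) = e^(−0.101×1.88) = e^(−0.1899) = 0.8271; e^(−k₂τ) = e^(−1.636) = 0.1948.
C_N = 0.101×1.55/(0.870−0.101) × (0.8271−0.1948) = 0.2036×0.6322 = 0.1287 mol·L⁻¹.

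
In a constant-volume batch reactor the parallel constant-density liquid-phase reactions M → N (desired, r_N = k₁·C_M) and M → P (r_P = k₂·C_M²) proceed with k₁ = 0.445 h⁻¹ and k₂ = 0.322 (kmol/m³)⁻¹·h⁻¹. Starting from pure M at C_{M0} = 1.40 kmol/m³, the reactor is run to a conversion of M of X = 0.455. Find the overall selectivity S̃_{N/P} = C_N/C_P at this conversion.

C_M = C_{M0}(1−X) = 0.7630 kmol/m³.
Along a PFR/batch, dC_N/dC_M = −r_N/(r_N+r_P) = −k₁/(k₁+k₂·C_M).
Integrating from C_{M0} to C_M: C_N = (0.445/0.322)·ln[(0.445+0.322·1.40)/(0.445+0.322·0.763)] = 1.382·ln(0.8958/0.6907) = 0.3594 kmol/m³.
C_P = (C_{M0}−C_M)−C_N = 0.2776 kmol/m³; S̃_{N/P} = 0.3594/0.2776 = 1.29.

1.29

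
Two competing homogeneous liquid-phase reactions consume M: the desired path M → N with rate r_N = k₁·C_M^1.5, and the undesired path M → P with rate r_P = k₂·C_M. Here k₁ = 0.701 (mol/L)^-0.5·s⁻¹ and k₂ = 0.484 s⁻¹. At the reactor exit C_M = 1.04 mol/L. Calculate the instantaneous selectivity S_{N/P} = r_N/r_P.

S_{N/P} = r_N/r_P = (k₁·C_M^1.5)/(k₂·C_M) = (k₁/k₂)·C_M^0.5.
= (0.701×1.040^1.5) / (0.484×1.040) = 0.7435/0.5034 = 1.48.
Since the desired path is higher order in M, keeping C_M high (PFR or concentrated feed) favours N.

1.48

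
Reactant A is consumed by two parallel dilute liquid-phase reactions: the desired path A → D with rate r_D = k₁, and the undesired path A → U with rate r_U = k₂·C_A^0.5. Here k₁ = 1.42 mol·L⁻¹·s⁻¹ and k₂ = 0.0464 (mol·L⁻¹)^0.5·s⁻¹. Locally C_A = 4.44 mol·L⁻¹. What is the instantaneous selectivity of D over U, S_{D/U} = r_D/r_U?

S_{D/U} = r_D/r_U = (k₁)/(k₂·C_A^0.5) = (k₁/k₂)·C_A^-0.5.
= (1.42) / (0.0464×4.440^0.5) = 1.420/0.09777 = 14.5.

14.5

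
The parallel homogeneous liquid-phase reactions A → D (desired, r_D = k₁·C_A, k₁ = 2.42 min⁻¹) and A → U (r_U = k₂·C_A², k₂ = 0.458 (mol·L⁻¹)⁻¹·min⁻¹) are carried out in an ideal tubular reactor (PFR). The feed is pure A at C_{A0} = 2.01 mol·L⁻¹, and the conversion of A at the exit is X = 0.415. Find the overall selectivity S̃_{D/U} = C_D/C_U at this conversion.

C_A = C_{A0}(1−X) = 1.176 mol·L⁻¹.
Along a PFR/batch, dC_D/dC_A = −r_D/(r_D+r_U) = −k₁/(k₁+k₂·C_A).
Integrating from C_{A0} to C_A: C_D = (2.42/0.458)·ln[(2.42+0.458·2.01)/(2.42+0.458·1.18)] = 5.284·ln(3.341/2.959) = 0.6417 mol·L⁻¹.
C_U = (C_{A0}−C_A)−C_D = 0.1924 mol·L⁻¹; S̃_{D/U} = 0.6417/0.1924 = 3.33.

3.33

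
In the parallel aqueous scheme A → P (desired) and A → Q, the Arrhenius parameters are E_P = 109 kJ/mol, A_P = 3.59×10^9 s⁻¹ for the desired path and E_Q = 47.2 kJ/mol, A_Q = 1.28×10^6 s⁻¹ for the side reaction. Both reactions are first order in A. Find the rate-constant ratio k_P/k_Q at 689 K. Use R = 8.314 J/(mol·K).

With equal orders, S_{P/Q} = k_P/k_Q = (A_P/A_Q)·exp[(E_Q−E_P)/(RT)].
(E_Q−E_P)/(RT) = (47.2−109)×10³/(8.314×689) = -61800/5728 = -10.79.
k_P/k_Q = (3.59×10^9/1.28×10^6)·exp(-10.79) = 2805 × 2.064×10^-5 = 0.0579.
Since E_P > E_Q, raising the temperature improves selectivity toward P.

0.0579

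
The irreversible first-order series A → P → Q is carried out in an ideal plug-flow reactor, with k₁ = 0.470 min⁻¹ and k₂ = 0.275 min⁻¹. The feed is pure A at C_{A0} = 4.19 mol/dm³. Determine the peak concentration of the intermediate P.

At the optimum, C_{P,max}/C_{A0} = (k₁/k₂)^[k₂/(k₂−k₁)].
= (0.470/0.275)^(0.275/(0.275−0.470)) = (1.709)^(-1.410) = 0.4696.
C_{P,max} = 0.4696×4.19 = 1.97 mol/dm³.

1.97 mol/dm³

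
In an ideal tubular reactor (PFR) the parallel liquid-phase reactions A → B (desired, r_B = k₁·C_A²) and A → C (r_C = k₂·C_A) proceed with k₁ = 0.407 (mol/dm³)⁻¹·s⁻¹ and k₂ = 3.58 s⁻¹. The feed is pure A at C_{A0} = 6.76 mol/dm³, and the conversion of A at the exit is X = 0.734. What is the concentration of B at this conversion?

1.58 mol/dm³

C_A = C_{A0}(1−X) = 1.798 mol/dm³.
Along a PFR/batch, dC_C/dC_A = −r_C/(r_B+r_C) = −k₂/(k₂+k₁·C_A).
Integrating from C_{A0} to C_A: C_C = (3.58/0.407)·ln[(3.58+0.407·6.76)/(3.58+0.407·1.80)] = 8.796·ln(6.331/4.312) = 3.379 mol/dm³.
Then C_B = (C_{A0}−C_A) − C_C = 4.962 − 3.379 = 1.583 mol/dm³.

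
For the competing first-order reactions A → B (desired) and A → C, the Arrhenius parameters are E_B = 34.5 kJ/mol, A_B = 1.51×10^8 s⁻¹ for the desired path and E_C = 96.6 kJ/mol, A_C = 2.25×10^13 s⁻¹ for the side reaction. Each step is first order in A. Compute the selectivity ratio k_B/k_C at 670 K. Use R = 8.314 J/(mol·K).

0.466

k_B/k_C = (A_B/A_C)·exp[−(E_B−E_C)/(RT)] = (A_B/A_C)·exp[(E_C−E_B)/(RT)].
(E_C−E_B)/(RT) = (96.6−34.5)×10³/(8.314×670) = 62100/5570 = 11.15.
k_B/k_C = (1.51×10^8/2.25×10^13)·exp(11.15) = 6.711×10^-6 × 69442 = 0.466.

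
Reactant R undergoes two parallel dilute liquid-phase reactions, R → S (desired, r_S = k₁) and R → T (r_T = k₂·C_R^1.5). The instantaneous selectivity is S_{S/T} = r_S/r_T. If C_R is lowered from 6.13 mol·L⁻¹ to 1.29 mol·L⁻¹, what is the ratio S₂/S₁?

S_{S/T} = (k₁/k₂)·C_R^-1.5, so S₂/S₁ = (C_{R,2}/C_{R,1})^-1.5.
= (1.29/6.13)^(-1.5) = (0.2104)^(-1.5) = 10.4.
Selectivity toward S rises as C_R falls — low-concentration operation is favoured.

10.4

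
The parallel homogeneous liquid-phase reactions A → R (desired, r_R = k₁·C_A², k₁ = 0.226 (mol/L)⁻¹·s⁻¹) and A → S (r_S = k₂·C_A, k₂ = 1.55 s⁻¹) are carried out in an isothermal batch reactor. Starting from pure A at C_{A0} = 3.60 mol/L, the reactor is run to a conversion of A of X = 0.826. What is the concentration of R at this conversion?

C_A = C_{A0}(1−X) = 0.6264 mol/L.
Along a PFR/batch, dC_S/dC_A = −r_S/(r_R+r_S) = −k₂/(k₂+k₁·C_A).
Integrating from C_{A0} to C_A: C_S = (1.55/0.226)·ln[(1.55+0.226·3.60)/(1.55+0.226·0.626)] = 6.858·ln(2.364/1.692) = 2.294 mol/L.
Then C_R = (C_{A0}−C_A) − C_S = 2.974 − 2.294 = 0.6793 mol/L.

0.679 mol/L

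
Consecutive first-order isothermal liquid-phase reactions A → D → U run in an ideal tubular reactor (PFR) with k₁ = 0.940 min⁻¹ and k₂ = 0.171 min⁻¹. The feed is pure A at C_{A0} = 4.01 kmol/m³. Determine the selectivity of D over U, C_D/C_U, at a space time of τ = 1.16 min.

8.18

For first-order series with pure A initially, C_D(τ) = k₁C_{A0}/(k₂−k₁)·(e^(−k₁τ) − e^(−k₂τ)).
e^(−k₁τ) = e^(−0.940×1.16) = e^(−1.090) = 0.3361; e^(−k₂τ) = e^(−0.1984) = 0.8201.
C_D = 0.940×4.01/(0.171−0.940) × (0.3361−0.8201) = (-4.902)×(-0.4840) = 2.372 kmol/m³.
C_A = C_{A0}e^(−k₁τ) = 1.348 kmol/m³, so C_U = C_{A0}−C_A−C_D = 0.2899 kmol/m³; C_D/C_U = 8.18.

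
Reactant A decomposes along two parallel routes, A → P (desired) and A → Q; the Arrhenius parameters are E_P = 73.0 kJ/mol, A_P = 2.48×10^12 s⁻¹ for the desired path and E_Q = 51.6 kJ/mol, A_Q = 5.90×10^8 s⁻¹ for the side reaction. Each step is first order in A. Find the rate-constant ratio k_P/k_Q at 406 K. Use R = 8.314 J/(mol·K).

7.42

Since both paths have the same order in A, the concentration cancels and S_{P/Q} = k_P/k_Q = (A_P/A_Q)·exp[(E_Q−E_P)/(RT)].
(E_Q−E_P)/(RT) = (51.6−73.0)×10³/(8.314×406) = -21400/3375 = -6.340.
k_P/k_Q = (2.48×10^12/5.90×10^8)·exp(-6.340) = 4203 × 0.001765 = 7.42.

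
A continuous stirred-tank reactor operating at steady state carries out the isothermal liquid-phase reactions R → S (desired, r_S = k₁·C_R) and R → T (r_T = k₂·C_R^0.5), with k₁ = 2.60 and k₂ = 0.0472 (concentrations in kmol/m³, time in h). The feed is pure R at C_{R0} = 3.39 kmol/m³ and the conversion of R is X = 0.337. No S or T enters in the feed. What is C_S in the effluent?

Exit C_R = C_{R0}(1−X) = 3.39×0.663 = 2.248 kmol/m³.
A CSTR operates uniformly at the exit composition, giving r_S = 5.844 and r_T = 0.07076 (each k·C_R^n at C_R = 2.248).
Fraction of consumed R going to S: r_S/(r_S+r_T) = 0.9880.
C_S = 0.9880·C_{R0}·X = 0.9880×3.39×0.337 = 1.13 kmol/m³.

1.13 kmol/m³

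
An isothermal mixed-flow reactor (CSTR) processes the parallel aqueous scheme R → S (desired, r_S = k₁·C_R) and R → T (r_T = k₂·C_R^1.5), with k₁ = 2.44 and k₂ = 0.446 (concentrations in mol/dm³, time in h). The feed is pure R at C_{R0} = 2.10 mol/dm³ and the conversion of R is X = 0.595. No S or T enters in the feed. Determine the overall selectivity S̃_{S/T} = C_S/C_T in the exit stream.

Exit C_R = C_{R0}(1−X) = 2.10×0.405 = 0.8505 mol/dm³.
Rates in a CSTR are evaluated at the outlet concentration: r_S = 2.44×0.8505 = 2.075, r_T = 0.446×0.8505^1.5 = 0.3498.
Overall selectivity = C_S/C_T = r_Sτ/(r_Tτ) = r_S/r_T = 5.93.

5.93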